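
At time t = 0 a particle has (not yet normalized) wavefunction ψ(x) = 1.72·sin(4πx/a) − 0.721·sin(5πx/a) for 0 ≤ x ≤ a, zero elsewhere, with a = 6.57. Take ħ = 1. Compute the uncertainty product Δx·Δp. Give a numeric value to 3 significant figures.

3.20

Δx = √(⟨x²⟩−⟨x⟩²), Δp = √(⟨p²⟩−⟨p⟩²).
On 0 ≤ x ≤ a (j ≠ l): ∫sin²(jπx/a) dx = a/2, ∫sin(jπx/a)·sin(lπx/a) dx = 0; diagonal moments ∫x·sin²(jπx/a) dx = a²/4, ∫x²·sin²(jπx/a) dx = a³·(1/6 − 1/(4j²π²)); cross terms ∫x·sin(jπx/a)·sin(lπx/a) dx = 0 for j + l even and −4jla²/(π²(j² − l²)²) for j + l odd, ∫x²·sin(jπx/a)·sin(lπx/a) dx = (−1)^(j+l)·4jla³/(π²(j² − l²)²); higher powers the same way via product-to-sum and parts. d²/dx² sin(jπx/a) = −(jπ/a)²·sin(jπx/a); on 0 ≤ x ≤ a, ∫sin²(jπx/a) dx = a/2 and ∫sin(jπx/a)·sin(lπx/a) dx = 0 for j ≠ l, so only diagonal terms survive in ∫|ψ|² and ∫ψ·ψ″; ∫ψ·ψ′ dx = [ψ²/2] between the walls = 0.
Normalization: ∫|ψ|² dx = 11.426.
⟨x⟩ = 4.2226, ⟨x²⟩ = 20.419 ⇒ Δx = 1.6089.
⟨p⟩ = 0.0000, ⟨p²⟩ = 3.9659 ⇒ Δp = 1.9915.
Δx·Δp = 3.2041.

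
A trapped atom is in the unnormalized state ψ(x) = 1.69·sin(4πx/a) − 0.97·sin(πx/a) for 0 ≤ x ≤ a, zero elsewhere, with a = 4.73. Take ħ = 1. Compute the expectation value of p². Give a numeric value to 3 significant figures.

5.42

p² ψ = −ħ² d²ψ/dx²; ⟨p²⟩ = −ħ² ∫ ψ*·ψ'' dx / ∫|ψ|² dx.
d²/dx² sin(jπx/a) = −(jπ/a)²·sin(jπx/a); on 0 ≤ x ≤ a, ∫sin²(jπx/a) dx = a/2 and ∫sin(jπx/a)·sin(lπx/a) dx = 0 for j ≠ l, so only diagonal terms survive in ∫|ψ|² and ∫ψ·ψ″; ∫ψ·ψ′ dx = [ψ²/2] between the walls = 0.
State is unnormalized: ∫|ψ|² dx = 8.9799, and ∫ψ*·(−ħ² ψ'') dx = 48.658, so ⟨p²⟩ = 48.658 / 8.9799.
⟨p²⟩ = 5.4185.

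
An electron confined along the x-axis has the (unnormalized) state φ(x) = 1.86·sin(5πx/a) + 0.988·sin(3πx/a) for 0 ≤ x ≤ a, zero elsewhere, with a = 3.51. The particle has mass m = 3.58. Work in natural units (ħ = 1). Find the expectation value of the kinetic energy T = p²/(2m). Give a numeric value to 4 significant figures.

2.403

T = −(ħ²/2m) d²/dx², so ⟨T⟩ = −(ħ²/2m) ∫ φ*·φ'' dx / ∫|φ|² dx; with m = 3.58.
d²/dx² sin(jπx/a) = −(jπ/a)²·sin(jπx/a); on 0 ≤ x ≤ a, ∫sin²(jπx/a) dx = a/2 and ∫sin(jπx/a)·sin(lπx/a) dx = 0 for j ≠ l, so only diagonal terms survive in ∫|φ|² and ∫φ·φ″; ∫φ·φ′ dx = [φ²/2] between the walls = 0.
State is unnormalized: ∫|φ|² dx = 7.7847, and ∫φ*·(−ħ²/2m · φ'') dx = 18.708, so ⟨T⟩ = 18.708 / 7.7847.
⟨T⟩ = 2.4032.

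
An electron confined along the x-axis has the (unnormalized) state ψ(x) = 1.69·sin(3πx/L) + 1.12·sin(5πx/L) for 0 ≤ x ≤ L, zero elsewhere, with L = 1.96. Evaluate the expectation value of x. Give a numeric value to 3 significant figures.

0.980

⟨x⟩ = ∫ x·|ψ|² dx / ∫|ψ|² dx (integrals over the domain).
On 0 ≤ x ≤ L (j ≠ l): ∫sin²(jπx/L) dx = L/2, ∫sin(jπx/L)·sin(lπx/L) dx = 0; diagonal moments ∫x·sin²(jπx/L) dx = L²/4, ∫x²·sin²(jπx/L) dx = L³·(1/6 − 1/(4j²π²)); cross terms ∫x·sin(jπx/L)·sin(lπx/L) dx = 0 for j + l even and −4jlL²/(π²(j² − l²)²) for j + l odd, ∫x²·sin(jπx/L)·sin(lπx/L) dx = (−1)^(j+l)·4jlL³/(π²(j² − l²)²); higher powers the same way via product-to-sum and parts.
State is unnormalized: ∫|ψ|² dx = 4.0283, and ∫ψ*·x·ψ dx = 3.9477, so ⟨x⟩ = 3.9477 / 4.0283.
⟨x⟩ = 0.98000.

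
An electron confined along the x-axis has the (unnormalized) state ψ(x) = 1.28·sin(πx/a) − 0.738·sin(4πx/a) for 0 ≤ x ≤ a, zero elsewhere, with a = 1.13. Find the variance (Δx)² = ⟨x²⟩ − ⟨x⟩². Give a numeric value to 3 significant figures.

Compute ⟨x⟩ and ⟨x²⟩ separately, then (Δx)² = ⟨x²⟩ − ⟨x⟩².
On 0 ≤ x ≤ a (j ≠ l): ∫sin²(jπx/a) dx = a/2, ∫sin(jπx/a)·sin(lπx/a) dx = 0; diagonal moments ∫x·sin²(jπx/a) dx = a²/4, ∫x²·sin²(jπx/a) dx = a³·(1/6 − 1/(4j²π²)); cross terms ∫x·sin(jπx/a)·sin(lπx/a) dx = 0 for j + l even and −4jla²/(π²(j² − l²)²) for j + l odd, ∫x²·sin(jπx/a)·sin(lπx/a) dx = (−1)^(j+l)·4jla³/(π²(j² − l²)²); higher powers the same way via product-to-sum and parts.
Normalization: ∫|ψ|² dx = 1.2334.
⟨x⟩ = 0.57909 and ⟨x²⟩ = 0.39200.
(Δx)² = 0.39200 − (0.57909)² = 0.056652.

0.0567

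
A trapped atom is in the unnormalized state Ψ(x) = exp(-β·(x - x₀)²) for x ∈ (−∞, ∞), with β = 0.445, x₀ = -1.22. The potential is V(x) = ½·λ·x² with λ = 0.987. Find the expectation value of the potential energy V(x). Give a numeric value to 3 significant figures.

1.01

⟨V⟩ = ∫ V(x)·|Ψ|² dx / ∫|Ψ|² dx.
Gaussian moments (u = x − x₀): ∫u^(2j)·e^(−2βu²) du = (2j−1)!!/(4β)^j · √(π/(2β)), odd powers integrate to 0; here √(π/(2β)) = 1.8788.
State is unnormalized: ∫|Ψ|² dx = 1.8788, and ∫Ψ*·V(x)·Ψ dx = 1.9009, so ⟨V⟩ = 1.9009 / 1.8788.
⟨V⟩ = 1.0118.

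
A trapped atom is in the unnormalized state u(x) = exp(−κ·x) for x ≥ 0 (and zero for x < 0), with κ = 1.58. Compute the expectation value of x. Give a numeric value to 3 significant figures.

⟨x⟩ = ∫ x·|u|² dx / ∫|u|² dx (integrals over the domain).
Every integrand reduces to terms xʲ·e^(−2κx) on [0, ∞); use ∫₀^∞ xʲ·e^(−2κx) dx = j!/(2κ)^(j+1).
State is unnormalized: ∫|u|² dx = 0.31646, and ∫u*·x·u dx = 0.10014, so ⟨x⟩ = 0.10014 / 0.31646.
⟨x⟩ = 0.31646.

0.316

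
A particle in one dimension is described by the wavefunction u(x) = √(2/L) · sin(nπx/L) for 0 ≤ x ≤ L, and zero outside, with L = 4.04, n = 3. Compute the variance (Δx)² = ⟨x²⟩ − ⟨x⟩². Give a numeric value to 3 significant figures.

Compute ⟨x⟩ and ⟨x²⟩ separately, then (Δx)² = ⟨x²⟩ − ⟨x⟩².
With sin²θ = (1 − cos2θ)/2 on 0 ≤ x ≤ L: ∫sin²(nπx/L) dx = L/2, ∫x·sin²(nπx/L) dx = L²/4, ∫x²·sin²(nπx/L) dx = L³·(1/6 − 1/(4n²π²)); higher powers xᵏ the same way, integrating xᵏ·cos(2nπx/L) by parts.
⟨x⟩ = 2.0200 and ⟨x²⟩ = 5.3487.
(Δx)² = 5.3487 − (2.0200)² = 1.2683.

1.27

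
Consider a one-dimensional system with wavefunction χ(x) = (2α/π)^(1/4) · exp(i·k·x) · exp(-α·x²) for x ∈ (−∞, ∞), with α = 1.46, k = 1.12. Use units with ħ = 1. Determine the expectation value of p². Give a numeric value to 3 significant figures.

2.71

p² χ = −ħ² d²χ/dx²; ⟨p²⟩ = −ħ² ∫ χ*·χ'' dx.
Gaussian moments: ∫x^(2j)·e^(−2αx²) dx = (2j−1)!!/(4α)^j · √(π/(2α)), odd powers integrate to 0; here √(π/(2α)) = 1.0373. Derivatives: χ′ = (ik − 2αx)·χ, χ″ = ((ik − 2αx)² − 2α)·χ; the odd-in-x pieces drop out.
⟨p²⟩ = 2.7144.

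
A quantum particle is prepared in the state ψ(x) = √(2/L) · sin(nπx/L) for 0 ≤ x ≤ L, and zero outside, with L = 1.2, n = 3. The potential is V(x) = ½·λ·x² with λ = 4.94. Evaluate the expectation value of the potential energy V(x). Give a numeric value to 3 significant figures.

⟨V⟩ = ∫ V(x)·|ψ|² dx.
With sin²θ = (1 − cos2θ)/2 on 0 ≤ x ≤ L: ∫sin²(nπx/L) dx = L/2, ∫x·sin²(nπx/L) dx = L²/4, ∫x²·sin²(nπx/L) dx = L³·(1/6 − 1/(4n²π²)); higher powers xᵏ the same way, integrating xᵏ·cos(2nπx/L) by parts.
⟨V⟩ = 1.1656.

1.17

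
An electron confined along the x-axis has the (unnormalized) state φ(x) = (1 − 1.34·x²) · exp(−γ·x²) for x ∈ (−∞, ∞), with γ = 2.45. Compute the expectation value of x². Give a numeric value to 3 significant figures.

⟨x²⟩ = ∫ x²·|φ|² dx / ∫|φ|² dx (integrals over the domain).
Expand each integrand as polynomial × e^(−2γx²) and use ∫x^(2j)·e^(−2γx²) dx = (2j−1)!!/(4γ)^j · √(π/(2γ)), odd powers → 0; here √(π/(2γ)) = 0.80071.
State is unnormalized: ∫|φ|² dx = 0.62665, and ∫φ*·x²·φ dx = 0.037588, so ⟨x²⟩ = 0.037588 / 0.62665.
⟨x²⟩ = 0.059981.

0.0600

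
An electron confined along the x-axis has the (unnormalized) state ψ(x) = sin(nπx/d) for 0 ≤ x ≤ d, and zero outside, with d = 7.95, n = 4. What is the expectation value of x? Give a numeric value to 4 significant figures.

⟨x⟩ = ∫ x·|ψ|² dx / ∫|ψ|² dx (integrals over the domain).
With sin²θ = (1 − cos2θ)/2 on 0 ≤ x ≤ d: ∫sin²(nπx/d) dx = d/2, ∫x·sin²(nπx/d) dx = d²/4, ∫x²·sin²(nπx/d) dx = d³·(1/6 − 1/(4n²π²)); higher powers xᵏ the same way, integrating xᵏ·cos(2nπx/d) by parts.
State is unnormalized: ∫|ψ|² dx = 3.9750, and ∫ψ*·x·ψ dx = 15.801, so ⟨x⟩ = 15.801 / 3.9750.
⟨x⟩ = 3.9750.

3.975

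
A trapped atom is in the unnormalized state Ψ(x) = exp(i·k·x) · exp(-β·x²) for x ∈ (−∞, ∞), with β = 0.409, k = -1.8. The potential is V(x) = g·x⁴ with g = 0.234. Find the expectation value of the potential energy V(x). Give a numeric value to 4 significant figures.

0.2623

⟨V⟩ = ∫ V(x)·|Ψ|² dx / ∫|Ψ|² dx.
Gaussian moments: ∫x^(2j)·e^(−2βx²) dx = (2j−1)!!/(4β)^j · √(π/(2β)), odd powers integrate to 0; here √(π/(2β)) = 1.9597.
State is unnormalized: ∫|Ψ|² dx = 1.9597, and ∫Ψ*·V(x)·Ψ dx = 0.51401, so ⟨V⟩ = 0.51401 / 1.9597.
⟨V⟩ = 0.26228.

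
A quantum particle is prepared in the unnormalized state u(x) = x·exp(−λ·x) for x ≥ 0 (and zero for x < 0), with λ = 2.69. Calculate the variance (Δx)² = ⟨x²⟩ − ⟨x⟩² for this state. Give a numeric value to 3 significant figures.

0.104

Compute ⟨x⟩ and ⟨x²⟩ separately, then (Δx)² = ⟨x²⟩ − ⟨x⟩².
Every integrand reduces to terms xʲ·e^(−2λx) on [0, ∞); use ∫₀^∞ xʲ·e^(−2λx) dx = j!/(2λ)^(j+1).
Normalization: ∫|u|² dx = 0.012843.
⟨x⟩ = 0.55762 and ⟨x²⟩ = 0.41459.
(Δx)² = 0.41459 − (0.55762)² = 0.10365.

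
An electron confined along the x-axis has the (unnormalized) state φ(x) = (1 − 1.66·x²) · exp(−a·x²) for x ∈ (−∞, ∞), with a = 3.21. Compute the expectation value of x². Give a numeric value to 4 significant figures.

⟨x²⟩ = ∫ x²·|φ|² dx / ∫|φ|² dx (integrals over the domain).
Expand each integrand as polynomial × e^(−2ax²) and use ∫x^(2j)·e^(−2ax²) dx = (2j−1)!!/(4a)^j · √(π/(2a)), odd powers → 0; here √(π/(2a)) = 0.69953.
State is unnormalized: ∫|φ|² dx = 0.55373, and ∫φ*·x²·φ dx = 0.025879, so ⟨x²⟩ = 0.025879 / 0.55373.
⟨x²⟩ = 0.046736.

0.04674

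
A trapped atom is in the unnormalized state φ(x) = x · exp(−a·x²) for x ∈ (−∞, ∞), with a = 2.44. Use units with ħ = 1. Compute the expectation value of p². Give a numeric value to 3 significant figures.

7.32

p² φ = −ħ² d²φ/dx²; ⟨p²⟩ = −ħ² ∫ φ*·φ'' dx / ∫|φ|² dx.
Expand each integrand as polynomial × e^(−2ax²) and use ∫x^(2j)·e^(−2ax²) dx = (2j−1)!!/(4a)^j · √(π/(2a)), odd powers → 0; here √(π/(2a)) = 0.80235. Differentiate with the product rule, d/dx e^(−ax²) = −2ax·e^(−ax²).
State is unnormalized: ∫|φ|² dx = 0.082208, and ∫φ*·(−ħ² φ'') dx = 0.60176, so ⟨p²⟩ = 0.60176 / 0.082208.
⟨p²⟩ = 7.3200.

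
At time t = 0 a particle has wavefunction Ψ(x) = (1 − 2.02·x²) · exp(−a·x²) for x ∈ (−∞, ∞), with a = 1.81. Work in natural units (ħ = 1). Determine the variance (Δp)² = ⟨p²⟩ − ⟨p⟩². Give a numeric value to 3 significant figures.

Compute ⟨p⟩ and ⟨p²⟩ separately; (Δp)² = ⟨p²⟩ − ⟨p⟩².
Expand each integrand as polynomial × e^(−2ax²) and use ∫x^(2j)·e^(−2ax²) dx = (2j−1)!!/(4a)^j · √(π/(2a)), odd powers → 0; here √(π/(2a)) = 0.93158. Differentiate with the product rule, d/dx e^(−ax²) = −2ax·e^(−ax²).
Normalization: ∫|Ψ|² dx = 0.62930.
⟨p⟩ = 0.0000 and ⟨p²⟩ = 5.6346.
(Δp)² = 5.6346 − (0.0000)² = 5.6346.

5.63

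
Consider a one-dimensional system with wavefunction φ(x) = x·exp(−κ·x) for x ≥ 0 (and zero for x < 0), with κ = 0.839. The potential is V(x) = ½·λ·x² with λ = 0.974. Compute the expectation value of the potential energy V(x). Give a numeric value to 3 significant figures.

⟨V⟩ = ∫ V(x)·|φ|² dx / ∫|φ|² dx.
Every integrand reduces to terms xʲ·e^(−2κx) on [0, ∞); use ∫₀^∞ xʲ·e^(−2κx) dx = j!/(2κ)^(j+1).
State is unnormalized: ∫|φ|² dx = 0.42331, and ∫φ*·V(x)·φ dx = 0.87858, so ⟨V⟩ = 0.87858 / 0.42331.
⟨V⟩ = 2.0755.

2.08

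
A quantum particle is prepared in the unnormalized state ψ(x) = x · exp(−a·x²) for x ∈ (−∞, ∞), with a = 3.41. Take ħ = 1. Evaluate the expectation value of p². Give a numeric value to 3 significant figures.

10.2

p² ψ = −ħ² d²ψ/dx²; ⟨p²⟩ = −ħ² ∫ ψ*·ψ'' dx / ∫|ψ|² dx.
Expand each integrand as polynomial × e^(−2ax²) and use ∫x^(2j)·e^(−2ax²) dx = (2j−1)!!/(4a)^j · √(π/(2a)), odd powers → 0; here √(π/(2a)) = 0.67871. Differentiate with the product rule, d/dx e^(−ax²) = −2ax·e^(−ax²).
State is unnormalized: ∫|ψ|² dx = 0.049759, and ∫ψ*·(−ħ² ψ'') dx = 0.50903, so ⟨p²⟩ = 0.50903 / 0.049759.
⟨p²⟩ = 10.230.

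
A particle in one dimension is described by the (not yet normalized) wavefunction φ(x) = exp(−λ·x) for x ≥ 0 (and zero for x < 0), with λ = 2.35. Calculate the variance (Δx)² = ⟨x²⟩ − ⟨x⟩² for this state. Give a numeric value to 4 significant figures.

0.04527

Compute ⟨x⟩ and ⟨x²⟩ separately, then (Δx)² = ⟨x²⟩ − ⟨x⟩².
Every integrand reduces to terms xʲ·e^(−2λx) on [0, ∞); use ∫₀^∞ xʲ·e^(−2λx) dx = j!/(2λ)^(j+1).
Normalization: ∫|φ|² dx = 0.21277.
⟨x⟩ = 0.21277 and ⟨x²⟩ = 0.090539.
(Δx)² = 0.090539 − (0.21277)² = 0.045269.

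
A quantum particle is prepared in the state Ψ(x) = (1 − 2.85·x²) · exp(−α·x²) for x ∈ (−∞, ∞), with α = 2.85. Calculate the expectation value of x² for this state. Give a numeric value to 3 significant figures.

0.0558

⟨x²⟩ = ∫ x²·|Ψ|² dx / ∫|Ψ|² dx (integrals over the domain).
Expand each integrand as polynomial × e^(−2αx²) and use ∫x^(2j)·e^(−2αx²) dx = (2j−1)!!/(4α)^j · √(π/(2α)), odd powers → 0; here √(π/(2α)) = 0.74240.
State is unnormalized: ∫|Ψ|² dx = 0.51040, and ∫Ψ*·x²·Ψ dx = 0.028491, so ⟨x²⟩ = 0.028491 / 0.51040.
⟨x²⟩ = 0.055821.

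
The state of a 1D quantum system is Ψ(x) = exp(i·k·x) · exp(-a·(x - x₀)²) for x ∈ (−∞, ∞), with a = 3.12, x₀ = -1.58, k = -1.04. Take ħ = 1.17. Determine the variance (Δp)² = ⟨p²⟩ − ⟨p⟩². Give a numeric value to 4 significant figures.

4.271

Compute ⟨p⟩ and ⟨p²⟩ separately; (Δp)² = ⟨p²⟩ − ⟨p⟩².
Gaussian moments (u = x − x₀): ∫u^(2j)·e^(−2au²) du = (2j−1)!!/(4a)^j · √(π/(2a)), odd powers integrate to 0; here √(π/(2a)) = 0.70955. Derivatives: Ψ′ = (ik − 2au)·Ψ, Ψ″ = ((ik − 2au)² − 2a)·Ψ; the odd-in-u pieces drop out.
Normalization: ∫|Ψ|² dx = 0.70955.
⟨p⟩ = -1.2168 and ⟨p²⟩ = 5.7516.
(Δp)² = 5.7516 − (-1.2168)² = 4.2710.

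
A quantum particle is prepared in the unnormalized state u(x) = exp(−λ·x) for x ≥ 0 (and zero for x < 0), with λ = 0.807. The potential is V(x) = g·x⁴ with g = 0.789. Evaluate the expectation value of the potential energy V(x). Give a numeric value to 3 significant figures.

2.79

⟨V⟩ = ∫ V(x)·|u|² dx / ∫|u|² dx.
Every integrand reduces to terms xʲ·e^(−2λx) on [0, ∞); use ∫₀^∞ xʲ·e^(−2λx) dx = j!/(2λ)^(j+1).
State is unnormalized: ∫|u|² dx = 0.61958, and ∫u*·V(x)·u dx = 1.7289, so ⟨V⟩ = 1.7289 / 0.61958.
⟨V⟩ = 2.7904.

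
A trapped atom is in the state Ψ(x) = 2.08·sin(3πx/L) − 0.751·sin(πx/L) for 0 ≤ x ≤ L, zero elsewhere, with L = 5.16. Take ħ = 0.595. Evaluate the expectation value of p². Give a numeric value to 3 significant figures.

p² Ψ = −ħ² d²Ψ/dx²; ⟨p²⟩ = −ħ² ∫ Ψ*·Ψ'' dx / ∫|Ψ|² dx.
d²/dx² sin(jπx/L) = −(jπ/L)²·sin(jπx/L); on 0 ≤ x ≤ L, ∫sin²(jπx/L) dx = L/2 and ∫sin(jπx/L)·sin(lπx/L) dx = 0 for j ≠ l, so only diagonal terms survive in ∫|Ψ|² and ∫Ψ·Ψ″; ∫Ψ·Ψ′ dx = [Ψ²/2] between the walls = 0.
State is unnormalized: ∫|Ψ|² dx = 12.617, and ∫Ψ*·(−ħ² Ψ'') dx = 13.374, so ⟨p²⟩ = 13.374 / 12.617.
⟨p²⟩ = 1.0600.

1.06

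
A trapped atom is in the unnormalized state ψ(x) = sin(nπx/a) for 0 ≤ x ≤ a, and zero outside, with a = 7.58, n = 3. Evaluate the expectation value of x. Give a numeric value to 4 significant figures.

⟨x⟩ = ∫ x·|ψ|² dx / ∫|ψ|² dx (integrals over the domain).
With sin²θ = (1 − cos2θ)/2 on 0 ≤ x ≤ a: ∫sin²(nπx/a) dx = a/2, ∫x·sin²(nπx/a) dx = a²/4, ∫x²·sin²(nπx/a) dx = a³·(1/6 − 1/(4n²π²)); higher powers xᵏ the same way, integrating xᵏ·cos(2nπx/a) by parts.
State is unnormalized: ∫|ψ|² dx = 3.7900, and ∫ψ*·x·ψ dx = 14.364, so ⟨x⟩ = 14.364 / 3.7900.
⟨x⟩ = 3.7900.

3.790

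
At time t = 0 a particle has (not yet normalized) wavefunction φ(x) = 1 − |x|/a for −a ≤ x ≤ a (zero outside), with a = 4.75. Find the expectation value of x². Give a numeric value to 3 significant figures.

⟨x²⟩ = ∫ x²·|φ|² dx / ∫|φ|² dx (integrals over the domain).
φ is even, so ∫ over [−a, a] = 2∫₀ᵃ with φ = 1 − x/a there: ∫₀ᵃ (1 − x/a)² dx = a/3, ∫₀ᵃ x²(1 − x/a)² dx = a³/30, ∫₀ᵃ x⁴(1 − x/a)² dx = a⁵/105.
State is unnormalized: ∫|φ|² dx = 3.1667, and ∫φ*·x²·φ dx = 7.1448, so ⟨x²⟩ = 7.1448 / 3.1667.
⟨x²⟩ = 2.2563.

2.26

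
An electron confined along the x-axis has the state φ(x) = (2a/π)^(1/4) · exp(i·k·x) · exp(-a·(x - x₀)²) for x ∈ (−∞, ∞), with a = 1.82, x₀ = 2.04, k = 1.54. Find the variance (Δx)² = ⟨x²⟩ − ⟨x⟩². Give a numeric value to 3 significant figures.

Compute ⟨x⟩ and ⟨x²⟩ separately, then (Δx)² = ⟨x²⟩ − ⟨x⟩².
Gaussian moments (u = x − x₀): ∫u^(2j)·e^(−2au²) du = (2j−1)!!/(4a)^j · √(π/(2a)), odd powers integrate to 0; here √(π/(2a)) = 0.92902.
⟨x⟩ = 2.0400 and ⟨x²⟩ = 4.2990.
(Δx)² = 4.2990 − (2.0400)² = 0.13736.

0.137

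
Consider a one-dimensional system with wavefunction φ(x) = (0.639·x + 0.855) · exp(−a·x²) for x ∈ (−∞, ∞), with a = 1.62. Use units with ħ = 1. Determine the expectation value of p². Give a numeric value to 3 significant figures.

p² φ = −ħ² d²φ/dx²; ⟨p²⟩ = −ħ² ∫ φ*·φ'' dx / ∫|φ|² dx.
Expand each integrand as polynomial × e^(−2ax²) and use ∫x^(2j)·e^(−2ax²) dx = (2j−1)!!/(4a)^j · √(π/(2a)), odd powers → 0; here √(π/(2a)) = 0.98470. Differentiate with the product rule, d/dx e^(−ax²) = −2ax·e^(−ax²).
State is unnormalized: ∫|φ|² dx = 0.78189, and ∫φ*·(−ħ² φ'') dx = 1.4677, so ⟨p²⟩ = 1.4677 / 0.78189.
⟨p²⟩ = 1.8771.

1.88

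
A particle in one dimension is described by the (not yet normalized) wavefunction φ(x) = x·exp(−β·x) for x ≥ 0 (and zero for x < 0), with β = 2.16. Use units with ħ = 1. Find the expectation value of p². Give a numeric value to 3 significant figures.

p² φ = −ħ² d²φ/dx²; ⟨p²⟩ = −ħ² ∫ φ*·φ'' dx / ∫|φ|² dx.
Differentiate x·exp(−β·x) with the product rule; every integrand then reduces to terms xʲ·e^(−2βx) on [0, ∞), with ∫₀^∞ xʲ·e^(−2βx) dx = j!/(2β)^(j+1).
State is unnormalized: ∫|φ|² dx = 0.024807, and ∫φ*·(−ħ² φ'') dx = 0.11574, so ⟨p²⟩ = 0.11574 / 0.024807.
⟨p²⟩ = 4.6656.

4.67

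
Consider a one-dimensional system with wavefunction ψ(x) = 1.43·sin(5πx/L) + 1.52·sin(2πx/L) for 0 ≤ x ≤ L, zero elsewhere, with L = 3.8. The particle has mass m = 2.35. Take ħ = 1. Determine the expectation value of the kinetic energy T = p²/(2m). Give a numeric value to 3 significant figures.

T = −(ħ²/2m) d²/dx², so ⟨T⟩ = −(ħ²/2m) ∫ ψ*·ψ'' dx / ∫|ψ|² dx; with m = 2.35.
d²/dx² sin(jπx/L) = −(jπ/L)²·sin(jπx/L); on 0 ≤ x ≤ L, ∫sin²(jπx/L) dx = L/2 and ∫sin(jπx/L)·sin(lπx/L) dx = 0 for j ≠ l, so only diagonal terms survive in ∫|ψ|² and ∫ψ·ψ″; ∫ψ·ψ′ dx = [ψ²/2] between the walls = 0.
State is unnormalized: ∫|ψ|² dx = 8.2751, and ∫ψ*·(−ħ²/2m · ψ'') dx = 16.679, so ⟨T⟩ = 16.679 / 8.2751.
⟨T⟩ = 2.0156.

2.02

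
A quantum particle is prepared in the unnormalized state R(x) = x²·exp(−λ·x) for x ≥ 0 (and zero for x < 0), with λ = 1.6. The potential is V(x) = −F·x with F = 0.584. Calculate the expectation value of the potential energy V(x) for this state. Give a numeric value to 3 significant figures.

⟨V⟩ = ∫ V(x)·|R|² dx / ∫|R|² dx.
Every integrand reduces to terms xʲ·e^(−2λx) on [0, ∞); use ∫₀^∞ xʲ·e^(−2λx) dx = j!/(2λ)^(j+1).
State is unnormalized: ∫|R|² dx = 0.071526, and ∫R*·V(x)·R dx = -0.065267, so ⟨V⟩ = -0.065267 / 0.071526.
⟨V⟩ = -0.91250.

-0.913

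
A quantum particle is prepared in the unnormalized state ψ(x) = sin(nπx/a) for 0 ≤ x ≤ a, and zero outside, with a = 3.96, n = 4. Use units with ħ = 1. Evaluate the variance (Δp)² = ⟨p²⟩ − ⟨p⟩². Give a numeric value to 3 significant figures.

Compute ⟨p⟩ and ⟨p²⟩ separately; (Δp)² = ⟨p²⟩ − ⟨p⟩².
d/dx sin(nπx/a) = (nπ/a)·cos(nπx/a) and d²/dx² sin(nπx/a) = −(nπ/a)²·sin(nπx/a); on 0 ≤ x ≤ a, ∫sin²(nπx/a) dx = a/2 and ∫sin(nπx/a)·cos(nπx/a) dx = 0.
Normalization: ∫|ψ|² dx = 1.9800.
⟨p⟩ = 0.0000 and ⟨p²⟩ = 10.070.
(Δp)² = 10.070 − (0.0000)² = 10.070.

10.1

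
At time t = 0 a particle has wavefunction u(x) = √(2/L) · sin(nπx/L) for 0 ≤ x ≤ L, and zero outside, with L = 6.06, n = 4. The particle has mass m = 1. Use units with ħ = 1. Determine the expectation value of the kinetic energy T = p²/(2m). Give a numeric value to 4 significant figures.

2.150

T = −(ħ²/2m) d²/dx², so ⟨T⟩ = −(ħ²/2m) ∫ u*·u'' dx; with m = 1.
d/dx sin(nπx/L) = (nπ/L)·cos(nπx/L) and d²/dx² sin(nπx/L) = −(nπ/L)²·sin(nπx/L); on 0 ≤ x ≤ L, ∫sin²(nπx/L) dx = L/2 and ∫sin(nπx/L)·cos(nπx/L) dx = 0.
⟨T⟩ = 2.1500.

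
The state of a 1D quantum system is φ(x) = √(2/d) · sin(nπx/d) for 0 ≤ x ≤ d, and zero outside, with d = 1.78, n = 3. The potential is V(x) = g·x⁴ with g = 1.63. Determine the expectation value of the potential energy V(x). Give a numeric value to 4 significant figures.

⟨V⟩ = ∫ V(x)·|φ|² dx.
With sin²θ = (1 − cos2θ)/2 on 0 ≤ x ≤ d: ∫sin²(nπx/d) dx = d/2, ∫x·sin²(nπx/d) dx = d²/4, ∫x²·sin²(nπx/d) dx = d³·(1/6 − 1/(4n²π²)); higher powers xᵏ the same way, integrating xᵏ·cos(2nπx/d) by parts.
⟨V⟩ = 3.0915.

3.092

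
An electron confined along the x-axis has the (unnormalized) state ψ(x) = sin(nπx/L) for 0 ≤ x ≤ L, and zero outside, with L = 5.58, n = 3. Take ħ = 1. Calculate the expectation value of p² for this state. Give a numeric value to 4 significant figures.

2.853

p² ψ = −ħ² d²ψ/dx²; ⟨p²⟩ = −ħ² ∫ ψ*·ψ'' dx / ∫|ψ|² dx.
d/dx sin(nπx/L) = (nπ/L)·cos(nπx/L) and d²/dx² sin(nπx/L) = −(nπ/L)²·sin(nπx/L); on 0 ≤ x ≤ L, ∫sin²(nπx/L) dx = L/2 and ∫sin(nπx/L)·cos(nπx/L) dx = 0.
State is unnormalized: ∫|ψ|² dx = 2.7900, and ∫ψ*·(−ħ² ψ'') dx = 7.9594, so ⟨p²⟩ = 7.9594 / 2.7900.
⟨p²⟩ = 2.8528.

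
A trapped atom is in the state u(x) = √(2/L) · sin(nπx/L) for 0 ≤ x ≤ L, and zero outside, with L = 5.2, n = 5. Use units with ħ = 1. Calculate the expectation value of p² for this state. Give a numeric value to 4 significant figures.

9.125

p² u = −ħ² d²u/dx²; ⟨p²⟩ = −ħ² ∫ u*·u'' dx.
d/dx sin(nπx/L) = (nπ/L)·cos(nπx/L) and d²/dx² sin(nπx/L) = −(nπ/L)²·sin(nπx/L); on 0 ≤ x ≤ L, ∫sin²(nπx/L) dx = L/2 and ∫sin(nπx/L)·cos(nπx/L) dx = 0.
⟨p²⟩ = 9.1250.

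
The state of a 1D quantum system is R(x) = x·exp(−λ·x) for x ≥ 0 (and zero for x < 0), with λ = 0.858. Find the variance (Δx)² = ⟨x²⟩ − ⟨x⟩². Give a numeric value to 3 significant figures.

Compute ⟨x⟩ and ⟨x²⟩ separately, then (Δx)² = ⟨x²⟩ − ⟨x⟩².
Every integrand reduces to terms xʲ·e^(−2λx) on [0, ∞); use ∫₀^∞ xʲ·e^(−2λx) dx = j!/(2λ)^(j+1).
Normalization: ∫|R|² dx = 0.39580.
⟨x⟩ = 1.7483 and ⟨x²⟩ = 4.0752.
(Δx)² = 4.0752 − (1.7483)² = 1.0188.

1.02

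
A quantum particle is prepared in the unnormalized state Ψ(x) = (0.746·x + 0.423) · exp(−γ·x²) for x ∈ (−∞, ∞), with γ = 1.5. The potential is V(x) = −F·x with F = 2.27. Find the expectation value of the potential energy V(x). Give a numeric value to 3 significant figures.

⟨V⟩ = ∫ V(x)·|Ψ|² dx / ∫|Ψ|² dx.
Expand each integrand as polynomial × e^(−2γx²) and use ∫x^(2j)·e^(−2γx²) dx = (2j−1)!!/(4γ)^j · √(π/(2γ)), odd powers → 0; here √(π/(2γ)) = 1.0233.
State is unnormalized: ∫|Ψ|² dx = 0.27802, and ∫Ψ*·V(x)·Ψ dx = -0.24434, so ⟨V⟩ = -0.24434 / 0.27802.
⟨V⟩ = -0.87887.

-0.879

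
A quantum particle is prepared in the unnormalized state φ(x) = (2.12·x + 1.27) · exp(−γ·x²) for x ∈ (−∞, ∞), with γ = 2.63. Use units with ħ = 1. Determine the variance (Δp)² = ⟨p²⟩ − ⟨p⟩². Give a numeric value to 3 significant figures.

3.73

Compute ⟨p⟩ and ⟨p²⟩ separately; (Δp)² = ⟨p²⟩ − ⟨p⟩².
Expand each integrand as polynomial × e^(−2γx²) and use ∫x^(2j)·e^(−2γx²) dx = (2j−1)!!/(4γ)^j · √(π/(2γ)), odd powers → 0; here √(π/(2γ)) = 0.77283. Differentiate with the product rule, d/dx e^(−γx²) = −2γx·e^(−γx²).
Normalization: ∫|φ|² dx = 1.5767.
⟨p⟩ = 0.0000 and ⟨p²⟩ = 3.7315.
(Δp)² = 3.7315 − (0.0000)² = 3.7315.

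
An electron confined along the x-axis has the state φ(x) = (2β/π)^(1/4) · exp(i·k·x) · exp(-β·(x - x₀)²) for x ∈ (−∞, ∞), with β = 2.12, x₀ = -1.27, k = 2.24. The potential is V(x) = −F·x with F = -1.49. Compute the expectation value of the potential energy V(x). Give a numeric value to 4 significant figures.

-1.892

⟨V⟩ = ∫ V(x)·|φ|² dx.
Gaussian moments (u = x − x₀): ∫u^(2j)·e^(−2βu²) du = (2j−1)!!/(4β)^j · √(π/(2β)), odd powers integrate to 0; here √(π/(2β)) = 0.86078.
⟨V⟩ = -1.8923.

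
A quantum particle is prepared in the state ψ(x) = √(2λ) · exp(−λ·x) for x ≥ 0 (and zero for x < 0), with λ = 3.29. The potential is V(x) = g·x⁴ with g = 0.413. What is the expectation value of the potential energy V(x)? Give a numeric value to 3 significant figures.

0.00529

⟨V⟩ = ∫ V(x)·|ψ|² dx.
Every integrand reduces to terms xʲ·e^(−2λx) on [0, ∞); use ∫₀^∞ xʲ·e^(−2λx) dx = j!/(2λ)^(j+1).
⟨V⟩ = 0.0052876.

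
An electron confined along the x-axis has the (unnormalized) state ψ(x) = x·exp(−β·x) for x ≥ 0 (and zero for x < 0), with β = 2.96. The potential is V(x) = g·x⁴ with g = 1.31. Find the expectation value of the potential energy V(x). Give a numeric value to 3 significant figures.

⟨V⟩ = ∫ V(x)·|ψ|² dx / ∫|ψ|² dx.
Every integrand reduces to terms xʲ·e^(−2βx) on [0, ∞); use ∫₀^∞ xʲ·e^(−2βx) dx = j!/(2β)^(j+1).
State is unnormalized: ∫|ψ|² dx = 0.0096397, and ∫ψ*·V(x)·ψ dx = 0.0037013, so ⟨V⟩ = 0.0037013 / 0.0096397.
⟨V⟩ = 0.38396.

0.384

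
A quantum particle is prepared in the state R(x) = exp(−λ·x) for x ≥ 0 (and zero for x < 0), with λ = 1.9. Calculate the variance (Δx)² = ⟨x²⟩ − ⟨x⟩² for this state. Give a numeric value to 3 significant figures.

0.0693

Compute ⟨x⟩ and ⟨x²⟩ separately, then (Δx)² = ⟨x²⟩ − ⟨x⟩².
Every integrand reduces to terms xʲ·e^(−2λx) on [0, ∞); use ∫₀^∞ xʲ·e^(−2λx) dx = j!/(2λ)^(j+1).
Normalization: ∫|R|² dx = 0.26316.
⟨x⟩ = 0.26316 and ⟨x²⟩ = 0.13850.
(Δx)² = 0.13850 − (0.26316)² = 0.069252.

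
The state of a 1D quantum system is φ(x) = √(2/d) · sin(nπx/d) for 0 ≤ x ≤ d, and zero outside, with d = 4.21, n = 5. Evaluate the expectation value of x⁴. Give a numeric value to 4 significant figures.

61.56

⟨x⁴⟩ = ∫ x⁴·|φ|² dx (integrals over the domain).
With sin²θ = (1 − cos2θ)/2 on 0 ≤ x ≤ d: ∫sin²(nπx/d) dx = d/2, ∫x·sin²(nπx/d) dx = d²/4, ∫x²·sin²(nπx/d) dx = d³·(1/6 − 1/(4n²π²)); higher powers xᵏ the same way, integrating xᵏ·cos(2nπx/d) by parts.
⟨x⁴⟩ = 61.563.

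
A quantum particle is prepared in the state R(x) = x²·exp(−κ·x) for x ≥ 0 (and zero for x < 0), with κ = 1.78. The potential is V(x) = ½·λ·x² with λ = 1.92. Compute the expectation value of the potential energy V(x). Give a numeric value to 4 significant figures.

⟨V⟩ = ∫ V(x)·|R|² dx / ∫|R|² dx.
Every integrand reduces to terms xʲ·e^(−2κx) on [0, ∞); use ∫₀^∞ xʲ·e^(−2κx) dx = j!/(2κ)^(j+1).
State is unnormalized: ∫|R|² dx = 0.041972, and ∫R*·V(x)·R dx = 0.095379, so ⟨V⟩ = 0.095379 / 0.041972.
⟨V⟩ = 2.2724.

2.272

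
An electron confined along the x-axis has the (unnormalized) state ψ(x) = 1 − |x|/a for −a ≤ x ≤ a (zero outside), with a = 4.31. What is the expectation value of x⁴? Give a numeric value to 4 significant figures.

⟨x⁴⟩ = ∫ x⁴·|ψ|² dx / ∫|ψ|² dx (integrals over the domain).
ψ is even, so ∫ over [−a, a] = 2∫₀ᵃ with ψ = 1 − x/a there: ∫₀ᵃ (1 − x/a)² dx = a/3, ∫₀ᵃ x²(1 − x/a)² dx = a³/30, ∫₀ᵃ x⁴(1 − x/a)² dx = a⁵/105.
State is unnormalized: ∫|ψ|² dx = 2.8733, and ∫ψ*·x⁴·ψ dx = 28.329, so ⟨x⁴⟩ = 28.329 / 2.8733.
⟨x⁴⟩ = 9.8592.

9.859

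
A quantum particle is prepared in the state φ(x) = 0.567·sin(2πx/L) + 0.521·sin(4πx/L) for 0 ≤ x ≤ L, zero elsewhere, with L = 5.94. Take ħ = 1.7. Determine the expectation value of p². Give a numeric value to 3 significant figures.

7.67

p² φ = −ħ² d²φ/dx²; ⟨p²⟩ = −ħ² ∫ φ*·φ'' dx / ∫|φ|² dx.
d²/dx² sin(jπx/L) = −(jπ/L)²·sin(jπx/L); on 0 ≤ x ≤ L, ∫sin²(jπx/L) dx = L/2 and ∫sin(jπx/L)·sin(lπx/L) dx = 0 for j ≠ l, so only diagonal terms survive in ∫|φ|² and ∫φ·φ″; ∫φ·φ′ dx = [φ²/2] between the walls = 0.
State is unnormalized: ∫|φ|² dx = 1.7610, and ∫φ*·(−ħ² φ'') dx = 13.515, so ⟨p²⟩ = 13.515 / 1.7610.
⟨p²⟩ = 7.6746.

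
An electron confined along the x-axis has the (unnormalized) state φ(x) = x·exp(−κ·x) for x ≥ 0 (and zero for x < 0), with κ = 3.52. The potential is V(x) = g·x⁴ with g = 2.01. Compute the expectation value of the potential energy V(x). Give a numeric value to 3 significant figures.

⟨V⟩ = ∫ V(x)·|φ|² dx / ∫|φ|² dx.
Every integrand reduces to terms xʲ·e^(−2κx) on [0, ∞); use ∫₀^∞ xʲ·e^(−2κx) dx = j!/(2κ)^(j+1).
State is unnormalized: ∫|φ|² dx = 0.0057321, and ∫φ*·V(x)·φ dx = 0.0016886, so ⟨V⟩ = 0.0016886 / 0.0057321.
⟨V⟩ = 0.29458.

0.295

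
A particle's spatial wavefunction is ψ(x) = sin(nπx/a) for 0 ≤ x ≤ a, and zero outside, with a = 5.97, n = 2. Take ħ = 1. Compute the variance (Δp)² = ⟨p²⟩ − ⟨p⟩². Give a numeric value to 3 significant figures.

Compute ⟨p⟩ and ⟨p²⟩ separately; (Δp)² = ⟨p²⟩ − ⟨p⟩².
d/dx sin(nπx/a) = (nπ/a)·cos(nπx/a) and d²/dx² sin(nπx/a) = −(nπ/a)²·sin(nπx/a); on 0 ≤ x ≤ a, ∫sin²(nπx/a) dx = a/2 and ∫sin(nπx/a)·cos(nπx/a) dx = 0.
Normalization: ∫|ψ|² dx = 2.9850.
⟨p⟩ = 0.0000 and ⟨p²⟩ = 1.1077.
(Δp)² = 1.1077 − (0.0000)² = 1.1077.

1.11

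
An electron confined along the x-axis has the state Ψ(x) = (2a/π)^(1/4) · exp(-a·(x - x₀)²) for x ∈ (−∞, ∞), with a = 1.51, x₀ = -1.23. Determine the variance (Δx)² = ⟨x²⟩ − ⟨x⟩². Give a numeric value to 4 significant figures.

0.1656

Compute ⟨x⟩ and ⟨x²⟩ separately, then (Δx)² = ⟨x²⟩ − ⟨x⟩².
Gaussian moments (u = x − x₀): ∫u^(2j)·e^(−2au²) du = (2j−1)!!/(4a)^j · √(π/(2a)), odd powers integrate to 0; here √(π/(2a)) = 1.0199.
⟨x⟩ = -1.2300 and ⟨x²⟩ = 1.6785.
(Δx)² = 1.6785 − (-1.2300)² = 0.16556.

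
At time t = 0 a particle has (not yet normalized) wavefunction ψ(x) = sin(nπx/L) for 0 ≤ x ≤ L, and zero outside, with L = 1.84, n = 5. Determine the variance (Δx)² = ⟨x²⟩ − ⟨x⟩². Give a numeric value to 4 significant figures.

Compute ⟨x⟩ and ⟨x²⟩ separately, then (Δx)² = ⟨x²⟩ − ⟨x⟩².
With sin²θ = (1 − cos2θ)/2 on 0 ≤ x ≤ L: ∫sin²(nπx/L) dx = L/2, ∫x·sin²(nπx/L) dx = L²/4, ∫x²·sin²(nπx/L) dx = L³·(1/6 − 1/(4n²π²)); higher powers xᵏ the same way, integrating xᵏ·cos(2nπx/L) by parts.
Normalization: ∫|ψ|² dx = 0.92000.
⟨x⟩ = 0.92000 and ⟨x²⟩ = 1.1217.
(Δx)² = 1.1217 − (0.92000)² = 0.27527.

0.2753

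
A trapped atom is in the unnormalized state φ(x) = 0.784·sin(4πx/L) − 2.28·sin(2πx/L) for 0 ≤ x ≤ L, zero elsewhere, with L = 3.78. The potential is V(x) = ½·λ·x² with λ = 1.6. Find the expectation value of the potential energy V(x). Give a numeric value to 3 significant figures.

3.36

⟨V⟩ = ∫ V(x)·|φ|² dx / ∫|φ|² dx.
On 0 ≤ x ≤ L (j ≠ l): ∫sin²(jπx/L) dx = L/2, ∫sin(jπx/L)·sin(lπx/L) dx = 0; diagonal moments ∫x·sin²(jπx/L) dx = L²/4, ∫x²·sin²(jπx/L) dx = L³·(1/6 − 1/(4j²π²)); cross terms ∫x·sin(jπx/L)·sin(lπx/L) dx = 0 for j + l even and −4jlL²/(π²(j² − l²)²) for j + l odd, ∫x²·sin(jπx/L)·sin(lπx/L) dx = (−1)^(j+l)·4jlL³/(π²(j² − l²)²); higher powers the same way via product-to-sum and parts.
State is unnormalized: ∫|φ|² dx = 10.987, and ∫φ*·V(x)·φ dx = 36.919, so ⟨V⟩ = 36.919 / 10.987.
⟨V⟩ = 3.3604.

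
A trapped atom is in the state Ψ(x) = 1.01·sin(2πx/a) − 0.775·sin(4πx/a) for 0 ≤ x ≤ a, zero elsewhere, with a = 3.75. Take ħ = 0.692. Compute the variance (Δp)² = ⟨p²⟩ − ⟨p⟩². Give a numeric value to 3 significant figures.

Compute ⟨p⟩ and ⟨p²⟩ separately; (Δp)² = ⟨p²⟩ − ⟨p⟩².
d²/dx² sin(jπx/a) = −(jπ/a)²·sin(jπx/a); on 0 ≤ x ≤ a, ∫sin²(jπx/a) dx = a/2 and ∫sin(jπx/a)·sin(lπx/a) dx = 0 for j ≠ l, so only diagonal terms survive in ∫|Ψ|² and ∫Ψ·Ψ″; ∫Ψ·Ψ′ dx = [Ψ²/2] between the walls = 0.
Normalization: ∫|Ψ|² dx = 3.0389.
⟨p⟩ = 0.0000 and ⟨p²⟩ = 2.8389.
(Δp)² = 2.8389 − (0.0000)² = 2.8389.

2.84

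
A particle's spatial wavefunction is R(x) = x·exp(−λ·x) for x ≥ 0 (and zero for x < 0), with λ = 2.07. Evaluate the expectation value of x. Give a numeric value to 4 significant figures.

⟨x⟩ = ∫ x·|R|² dx / ∫|R|² dx (integrals over the domain).
Every integrand reduces to terms xʲ·e^(−2λx) on [0, ∞); use ∫₀^∞ xʲ·e^(−2λx) dx = j!/(2λ)^(j+1).
State is unnormalized: ∫|R|² dx = 0.028186, and ∫R*·x·R dx = 0.020424, so ⟨x⟩ = 0.020424 / 0.028186.
⟨x⟩ = 0.72464.

0.7246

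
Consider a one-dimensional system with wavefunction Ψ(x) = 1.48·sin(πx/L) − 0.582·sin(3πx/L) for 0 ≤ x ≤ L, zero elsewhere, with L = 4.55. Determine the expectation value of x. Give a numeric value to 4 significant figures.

⟨x⟩ = ∫ x·|Ψ|² dx / ∫|Ψ|² dx (integrals over the domain).
On 0 ≤ x ≤ L (j ≠ l): ∫sin²(jπx/L) dx = L/2, ∫sin(jπx/L)·sin(lπx/L) dx = 0; diagonal moments ∫x·sin²(jπx/L) dx = L²/4, ∫x²·sin²(jπx/L) dx = L³·(1/6 − 1/(4j²π²)); cross terms ∫x·sin(jπx/L)·sin(lπx/L) dx = 0 for j + l even and −4jlL²/(π²(j² − l²)²) for j + l odd, ∫x²·sin(jπx/L)·sin(lπx/L) dx = (−1)^(j+l)·4jlL³/(π²(j² − l²)²); higher powers the same way via product-to-sum and parts.
State is unnormalized: ∫|Ψ|² dx = 5.7538, and ∫Ψ*·x·Ψ dx = 13.090, so ⟨x⟩ = 13.090 / 5.7538.
⟨x⟩ = 2.2750.

2.275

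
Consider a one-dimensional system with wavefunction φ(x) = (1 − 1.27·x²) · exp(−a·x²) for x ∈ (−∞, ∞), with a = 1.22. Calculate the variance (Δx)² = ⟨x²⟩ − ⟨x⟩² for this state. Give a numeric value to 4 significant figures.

Compute ⟨x⟩ and ⟨x²⟩ separately, then (Δx)² = ⟨x²⟩ − ⟨x⟩².
Expand each integrand as polynomial × e^(−2ax²) and use ∫x^(2j)·e^(−2ax²) dx = (2j−1)!!/(4a)^j · √(π/(2a)), odd powers → 0; here √(π/(2a)) = 1.1347.
Normalization: ∫|φ|² dx = 0.77465.
⟨x⟩ = 0.0000 and ⟨x²⟩ = 0.13641.
(Δx)² = 0.13641 − (0.0000)² = 0.13641.

0.1364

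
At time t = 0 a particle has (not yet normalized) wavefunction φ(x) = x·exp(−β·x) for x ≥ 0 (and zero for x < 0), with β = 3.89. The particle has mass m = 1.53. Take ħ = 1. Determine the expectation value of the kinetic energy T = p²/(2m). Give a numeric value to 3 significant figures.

T = −(ħ²/2m) d²/dx², so ⟨T⟩ = −(ħ²/2m) ∫ φ*·φ'' dx / ∫|φ|² dx; with m = 1.53.
Differentiate x·exp(−β·x) with the product rule; every integrand then reduces to terms xʲ·e^(−2βx) on [0, ∞), with ∫₀^∞ xʲ·e^(−2βx) dx = j!/(2β)^(j+1).
State is unnormalized: ∫|φ|² dx = 0.0042471, and ∫φ*·(−ħ²/2m · φ'') dx = 0.021002, so ⟨T⟩ = 0.021002 / 0.0042471.
⟨T⟩ = 4.9451.

4.95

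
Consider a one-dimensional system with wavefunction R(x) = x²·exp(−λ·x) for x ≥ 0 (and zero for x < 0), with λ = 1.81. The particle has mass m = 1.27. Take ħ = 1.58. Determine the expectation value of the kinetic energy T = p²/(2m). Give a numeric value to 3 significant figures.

T = −(ħ²/2m) d²/dx², so ⟨T⟩ = −(ħ²/2m) ∫ R*·R'' dx / ∫|R|² dx; with m = 1.27.
Differentiate x²·exp(−λ·x) with the product rule; every integrand then reduces to terms xʲ·e^(−2λx) on [0, ∞), with ∫₀^∞ xʲ·e^(−2λx) dx = j!/(2λ)^(j+1).
State is unnormalized: ∫|R|² dx = 0.038607, and ∫R*·(−ħ²/2m · R'') dx = 0.041437, so ⟨T⟩ = 0.041437 / 0.038607.
⟨T⟩ = 1.0733.

1.07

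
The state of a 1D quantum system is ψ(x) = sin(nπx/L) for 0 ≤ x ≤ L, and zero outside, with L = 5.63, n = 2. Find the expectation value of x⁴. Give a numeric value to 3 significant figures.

⟨x⁴⟩ = ∫ x⁴·|ψ|² dx / ∫|ψ|² dx (integrals over the domain).
With sin²θ = (1 − cos2θ)/2 on 0 ≤ x ≤ L: ∫sin²(nπx/L) dx = L/2, ∫x·sin²(nπx/L) dx = L²/4, ∫x²·sin²(nπx/L) dx = L³·(1/6 − 1/(4n²π²)); higher powers xᵏ the same way, integrating xᵏ·cos(2nπx/L) by parts.
State is unnormalized: ∫|ψ|² dx = 2.8150, and ∫ψ*·x⁴·ψ dx = 496.72, so ⟨x⁴⟩ = 496.72 / 2.8150.
⟨x⁴⟩ = 176.46.

176.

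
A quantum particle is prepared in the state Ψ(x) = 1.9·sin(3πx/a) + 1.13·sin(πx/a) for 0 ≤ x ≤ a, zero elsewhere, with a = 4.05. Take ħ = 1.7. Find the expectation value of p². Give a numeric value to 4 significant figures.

p² Ψ = −ħ² d²Ψ/dx²; ⟨p²⟩ = −ħ² ∫ Ψ*·Ψ'' dx / ∫|Ψ|² dx.
d²/dx² sin(jπx/a) = −(jπ/a)²·sin(jπx/a); on 0 ≤ x ≤ a, ∫sin²(jπx/a) dx = a/2 and ∫sin(jπx/a)·sin(lπx/a) dx = 0 for j ≠ l, so only diagonal terms survive in ∫|Ψ|² and ∫Ψ·Ψ″; ∫Ψ·Ψ′ dx = [Ψ²/2] between the walls = 0.
State is unnormalized: ∫|Ψ|² dx = 9.8960, and ∫Ψ*·(−ħ² Ψ'') dx = 118.91, so ⟨p²⟩ = 118.91 / 9.8960.
⟨p²⟩ = 12.016.

12.02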